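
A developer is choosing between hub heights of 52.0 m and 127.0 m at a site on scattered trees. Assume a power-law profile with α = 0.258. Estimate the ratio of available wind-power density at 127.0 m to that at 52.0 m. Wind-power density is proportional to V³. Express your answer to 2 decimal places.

2.00

Speed ratio: V_B/V_A = (z_B/z_A)^α = (127.0/52.0)^0.258 = (2.4423)^0.258 = 1.25908
Power-density ratio: P_B/P_A = (V_B/V_A)³ = (1.25908)³ = 1.99599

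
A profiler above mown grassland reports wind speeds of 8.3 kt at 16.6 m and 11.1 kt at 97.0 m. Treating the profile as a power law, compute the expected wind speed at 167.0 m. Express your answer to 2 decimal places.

First find α: α = ln(V₂/V₁)/ln(z₂/z₁) = ln(11.1/8.3)/ln(97.0/16.6) = 0.29069/1.76531 = 0.1647
Extrapolate from 97.0 m to 167.0 m: V₃ = 11.1 × (167.0/97.0)^0.1647 = 11.1 × 1.0936 = 12.1388 kt

12.14 kt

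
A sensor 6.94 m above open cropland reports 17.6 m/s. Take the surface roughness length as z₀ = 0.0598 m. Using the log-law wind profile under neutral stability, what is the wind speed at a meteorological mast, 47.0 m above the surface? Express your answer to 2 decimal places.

24.68 m/s

Log law: V(z) ∝ ln(z/z₀), so V₂/V₁ = ln(z₂/z₀) / ln(z₁/z₀).
ln(47.0/0.0598) = 6.6669, ln(6.94/0.0598) = 4.7541
V₂ = 17.6 × 6.6669/4.7541 = 17.6 × 1.4024 = 24.6816 m/s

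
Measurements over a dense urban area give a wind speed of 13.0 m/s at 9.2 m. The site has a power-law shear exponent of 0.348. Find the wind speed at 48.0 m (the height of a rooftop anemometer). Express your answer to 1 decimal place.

23.1 m/s

Power-law profile: V₂ = V₁ · (z₂/z₁)^α
V₂ = 13.0 × (48.0/9.2)^0.348 = 13.0 × (5.2174)^0.348
    = 13.0 × 1.7769 = 23.1003 m/s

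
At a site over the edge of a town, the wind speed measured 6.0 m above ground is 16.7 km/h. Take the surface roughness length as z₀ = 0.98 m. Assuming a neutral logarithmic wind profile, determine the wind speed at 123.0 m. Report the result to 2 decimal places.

Log law: V(z) ∝ ln(z/z₀), so V₂/V₁ = ln(z₂/z₀) / ln(z₁/z₀).
ln(123.0/0.98) = 4.8324, ln(6.0/0.98) = 1.8120
V₂ = 16.7 × 4.8324/1.8120 = 16.7 × 2.6669 = 44.5378 km/h

44.54 km/h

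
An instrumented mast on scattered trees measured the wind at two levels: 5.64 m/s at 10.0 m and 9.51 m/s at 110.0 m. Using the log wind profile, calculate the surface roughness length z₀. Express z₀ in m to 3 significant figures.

z₀ ≈ 0.304 m

Log law: V(z) ∝ ln(z/z₀). With r = V₁/V₂ = 5.64/9.51 = 0.59306,
r · ln(z₂/z₀) = ln(z₁/z₀) ⇒ ln z₀ = (ln z₁ − r·ln z₂)/(1 − r)
ln z₀ = (2.30259 − 0.59306×4.70048) / 0.40694 = -1.1920
z₀ = exp(-1.1920) = 0.3036 m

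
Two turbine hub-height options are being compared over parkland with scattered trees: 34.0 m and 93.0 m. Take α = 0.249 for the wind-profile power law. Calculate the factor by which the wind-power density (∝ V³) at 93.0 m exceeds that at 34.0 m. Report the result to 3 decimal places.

Speed ratio: V_B/V_A = (z_B/z_A)^α = (93.0/34.0)^0.249 = (2.7353)^0.249 = 1.28474
Power-density ratio: P_B/P_A = (V_B/V_A)³ = (1.28474)³ = 2.12052

2.121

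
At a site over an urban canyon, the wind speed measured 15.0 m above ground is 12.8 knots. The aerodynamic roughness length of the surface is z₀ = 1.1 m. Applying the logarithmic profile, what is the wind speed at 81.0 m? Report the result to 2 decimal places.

21.06 knots

Log law: V(z) ∝ ln(z/z₀), so V₂/V₁ = ln(z₂/z₀) / ln(z₁/z₀).
ln(81.0/1.1) = 4.2991, ln(15.0/1.1) = 2.6127
V₂ = 12.8 × 4.2991/2.6127 = 12.8 × 1.6455 = 21.0618 knots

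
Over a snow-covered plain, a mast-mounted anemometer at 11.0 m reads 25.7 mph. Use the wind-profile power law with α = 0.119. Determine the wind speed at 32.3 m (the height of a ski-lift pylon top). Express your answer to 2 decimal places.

Power-law profile: V₂ = V₁ · (z₂/z₁)^α
V₂ = 25.7 × (32.3/11.0)^0.119 = 25.7 × (2.9364)^0.119
    = 25.7 × 1.1368 = 29.2148 mph

29.21 mph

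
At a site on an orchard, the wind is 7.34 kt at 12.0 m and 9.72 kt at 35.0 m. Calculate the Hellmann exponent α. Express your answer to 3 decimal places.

α ≈ 0.262

Power law: V₂/V₁ = (z₂/z₁)^α ⇒ α = ln(V₂/V₁) / ln(z₂/z₁)
α = ln(9.72/7.34) / ln(35.0/12.0) = ln(1.3243) / ln(2.9167)
  = 0.28085 / 1.07044 = 0.26237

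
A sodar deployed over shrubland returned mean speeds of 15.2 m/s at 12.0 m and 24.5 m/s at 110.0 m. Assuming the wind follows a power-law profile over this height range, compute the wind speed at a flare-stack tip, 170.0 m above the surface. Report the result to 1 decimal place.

26.9 m/s

First find α: α = ln(V₂/V₁)/ln(z₂/z₁) = ln(24.5/15.2)/ln(110.0/12.0) = 0.47738/2.21557 = 0.2155
Extrapolate from 110.0 m to 170.0 m: V₃ = 24.5 × (170.0/110.0)^0.2155 = 24.5 × 1.0983 = 26.9092 m/s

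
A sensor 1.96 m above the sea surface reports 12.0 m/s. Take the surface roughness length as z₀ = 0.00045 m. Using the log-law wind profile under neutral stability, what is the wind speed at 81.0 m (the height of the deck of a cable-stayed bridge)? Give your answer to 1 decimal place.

17.3 m/s

Log law: V(z) ∝ ln(z/z₀), so V₂/V₁ = ln(z₂/z₀) / ln(z₁/z₀).
ln(81.0/0.00045) = 12.1007, ln(1.96/0.00045) = 8.3792
V₂ = 12.0 × 12.1007/8.3792 = 12.0 × 1.4441 = 17.3296 m/s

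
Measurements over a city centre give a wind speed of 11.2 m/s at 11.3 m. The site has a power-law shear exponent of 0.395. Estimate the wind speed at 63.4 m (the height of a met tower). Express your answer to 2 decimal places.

22.13 m/s

Power-law profile: V₂ = V₁ · (z₂/z₁)^α
V₂ = 11.2 × (63.4/11.3)^0.395 = 11.2 × (5.6106)^0.395
    = 11.2 × 1.9763 = 22.1349 m/s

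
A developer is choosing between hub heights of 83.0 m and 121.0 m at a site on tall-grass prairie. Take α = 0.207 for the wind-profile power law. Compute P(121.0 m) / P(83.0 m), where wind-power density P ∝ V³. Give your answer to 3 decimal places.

1.264

Speed ratio: V_B/V_A = (z_B/z_A)^α = (121.0/83.0)^0.207 = (1.4578)^0.207 = 1.08115
Power-density ratio: P_B/P_A = (V_B/V_A)³ = (1.08115)³ = 1.26375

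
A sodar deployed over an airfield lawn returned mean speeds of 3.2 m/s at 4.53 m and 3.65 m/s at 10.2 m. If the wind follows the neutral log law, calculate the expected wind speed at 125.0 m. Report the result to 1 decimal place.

Log law: V ∝ ln(z/z₀). From the pair, with r = V₁/V₂ = 0.87671,
ln z₀ = (ln z₁ − r·ln z₂)/(1 − r) = (1.5107 − 0.87671×2.3224)/0.12329 = -4.2611 → z₀ = 0.01411 m
V₃ = V₁ · ln(z₃/z₀)/ln(z₁/z₀) = 3.2 × 9.0894/5.7718 = 5.0393 m/s

5.0 m/s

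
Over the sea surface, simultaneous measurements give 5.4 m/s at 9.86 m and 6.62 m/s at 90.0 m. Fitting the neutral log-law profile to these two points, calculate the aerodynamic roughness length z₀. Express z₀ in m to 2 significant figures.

Log law: V(z) ∝ ln(z/z₀). With r = V₁/V₂ = 5.4/6.62 = 0.81571,
r · ln(z₂/z₀) = ln(z₁/z₀) ⇒ ln z₀ = (ln z₁ − r·ln z₂)/(1 − r)
ln z₀ = (2.28849 − 0.81571×4.49981) / 0.18429 = -7.4993
z₀ = exp(-7.4993) = 0.0005534 m

z₀ ≈ 0.00055 m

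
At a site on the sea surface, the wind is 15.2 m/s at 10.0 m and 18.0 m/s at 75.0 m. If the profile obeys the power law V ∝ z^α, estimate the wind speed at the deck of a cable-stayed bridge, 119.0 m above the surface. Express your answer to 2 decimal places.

18.71 m/s

First find α: α = ln(V₂/V₁)/ln(z₂/z₁) = ln(18.0/15.2)/ln(75.0/10.0) = 0.16908/2.01490 = 0.0839
Extrapolate from 75.0 m to 119.0 m: V₃ = 18.0 × (119.0/75.0)^0.0839 = 18.0 × 1.0395 = 18.7110 m/s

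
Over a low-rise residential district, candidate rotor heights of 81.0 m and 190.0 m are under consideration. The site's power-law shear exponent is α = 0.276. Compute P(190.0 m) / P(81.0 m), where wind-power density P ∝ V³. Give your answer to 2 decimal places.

Speed ratio: V_B/V_A = (z_B/z_A)^α = (190.0/81.0)^0.276 = (2.3457)^0.276 = 1.26530
Power-density ratio: P_B/P_A = (V_B/V_A)³ = (1.26530)³ = 2.02573

2.03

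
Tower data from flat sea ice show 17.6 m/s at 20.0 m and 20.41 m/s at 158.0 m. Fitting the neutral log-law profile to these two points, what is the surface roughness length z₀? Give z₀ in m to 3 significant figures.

z₀ ≈ 0.0000477 m

Log law: V(z) ∝ ln(z/z₀). With r = V₁/V₂ = 17.6/20.41 = 0.86232,
r · ln(z₂/z₀) = ln(z₁/z₀) ⇒ ln z₀ = (ln z₁ − r·ln z₂)/(1 − r)
ln z₀ = (2.99573 − 0.86232×5.06260) / 0.13768 = -9.9497
z₀ = exp(-9.9497) = 0.00004774 m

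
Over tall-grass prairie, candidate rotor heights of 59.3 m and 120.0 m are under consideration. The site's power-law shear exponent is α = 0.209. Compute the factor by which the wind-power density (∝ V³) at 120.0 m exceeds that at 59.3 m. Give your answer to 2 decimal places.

Speed ratio: V_B/V_A = (z_B/z_A)^α = (120.0/59.3)^0.209 = (2.0236)^0.209 = 1.15873
Power-density ratio: P_B/P_A = (V_B/V_A)³ = (1.15873)³ = 1.55576

1.56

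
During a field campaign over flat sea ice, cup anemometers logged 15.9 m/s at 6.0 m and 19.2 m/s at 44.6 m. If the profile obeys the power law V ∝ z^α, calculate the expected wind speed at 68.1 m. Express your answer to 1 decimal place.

First find α: α = ln(V₂/V₁)/ln(z₂/z₁) = ln(19.2/15.9)/ln(44.6/6.0) = 0.18859/2.00597 = 0.0940
Extrapolate from 44.6 m to 68.1 m: V₃ = 19.2 × (68.1/44.6)^0.0940 = 19.2 × 1.0406 = 19.9794 m/s

20.0 m/s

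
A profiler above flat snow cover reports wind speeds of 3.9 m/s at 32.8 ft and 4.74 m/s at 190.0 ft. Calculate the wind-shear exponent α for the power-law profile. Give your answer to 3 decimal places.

α ≈ 0.111

Power law: V₂/V₁ = (z₂/z₁)^α ⇒ α = ln(V₂/V₁) / ln(z₂/z₁)
α = ln(4.74/3.9) / ln(190.0/32.8) = ln(1.2154) / ln(5.7927)
  = 0.19506 / 1.75660 = 0.11104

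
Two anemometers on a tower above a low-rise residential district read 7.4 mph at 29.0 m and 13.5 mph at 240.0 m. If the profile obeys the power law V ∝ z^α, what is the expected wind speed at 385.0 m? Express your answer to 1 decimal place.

First find α: α = ln(V₂/V₁)/ln(z₂/z₁) = ln(13.5/7.4)/ln(240.0/29.0) = 0.60121/2.11334 = 0.2845
Extrapolate from 240.0 m to 385.0 m: V₃ = 13.5 × (385.0/240.0)^0.2845 = 13.5 × 1.1439 = 15.4427 mph

15.4 mph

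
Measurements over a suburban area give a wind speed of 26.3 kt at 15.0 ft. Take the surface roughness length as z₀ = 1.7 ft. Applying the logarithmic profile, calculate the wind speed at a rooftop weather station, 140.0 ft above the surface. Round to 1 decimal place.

53.3 kt

Log law: V(z) ∝ ln(z/z₀), so V₂/V₁ = ln(z₂/z₀) / ln(z₁/z₀).
ln(140.0/1.7) = 4.4110, ln(15.0/1.7) = 2.1774
V₂ = 26.3 × 4.4110/2.1774 = 26.3 × 2.0258 = 53.2785 kt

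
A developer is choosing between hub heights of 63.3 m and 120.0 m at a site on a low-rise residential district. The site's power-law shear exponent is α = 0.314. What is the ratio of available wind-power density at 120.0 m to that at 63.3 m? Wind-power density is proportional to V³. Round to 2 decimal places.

1.83

Speed ratio: V_B/V_A = (z_B/z_A)^α = (120.0/63.3)^0.314 = (1.8957)^0.314 = 1.22242
Power-density ratio: P_B/P_A = (V_B/V_A)³ = (1.22242)³ = 1.82670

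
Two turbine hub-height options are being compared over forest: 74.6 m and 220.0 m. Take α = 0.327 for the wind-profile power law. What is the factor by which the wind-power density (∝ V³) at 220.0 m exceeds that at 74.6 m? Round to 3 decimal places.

2.889

Speed ratio: V_B/V_A = (z_B/z_A)^α = (220.0/74.6)^0.327 = (2.9491)^0.327 = 1.42425
Power-density ratio: P_B/P_A = (V_B/V_A)³ = (1.42425)³ = 2.88908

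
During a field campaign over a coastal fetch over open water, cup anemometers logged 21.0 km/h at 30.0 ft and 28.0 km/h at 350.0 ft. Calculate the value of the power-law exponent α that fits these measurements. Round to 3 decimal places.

α ≈ 0.117

Power law: V₂/V₁ = (z₂/z₁)^α ⇒ α = ln(V₂/V₁) / ln(z₂/z₁)
α = ln(28.0/21.0) / ln(350.0/30.0) = ln(1.3333) / ln(11.6667)
  = 0.28768 / 2.45674 = 0.11710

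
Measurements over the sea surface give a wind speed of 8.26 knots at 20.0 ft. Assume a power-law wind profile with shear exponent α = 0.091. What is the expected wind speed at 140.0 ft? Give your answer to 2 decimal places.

Power-law profile: V₂ = V₁ · (z₂/z₁)^α
V₂ = 8.26 × (140.0/20.0)^0.091 = 8.26 × (7.0000)^0.091
    = 8.26 × 1.1937 = 9.8602 knots

9.86 knots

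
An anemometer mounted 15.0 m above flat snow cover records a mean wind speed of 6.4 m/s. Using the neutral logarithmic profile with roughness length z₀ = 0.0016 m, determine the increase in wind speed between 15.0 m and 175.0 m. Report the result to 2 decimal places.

Log law: V₂ = V₁ · ln(z₂/z₀)/ln(z₁/z₀) = 6.4 × 11.6025/9.1458 = 8.1192 m/s
ΔV = 8.1192 − 6.4 = 1.7192 m/s

1.72 m/s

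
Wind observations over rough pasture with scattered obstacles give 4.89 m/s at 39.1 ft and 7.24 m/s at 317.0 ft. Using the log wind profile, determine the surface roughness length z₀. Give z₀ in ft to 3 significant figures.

z₀ ≈ 0.502 ft

Log law: V(z) ∝ ln(z/z₀). With r = V₁/V₂ = 4.89/7.24 = 0.67541,
r · ln(z₂/z₀) = ln(z₁/z₀) ⇒ ln z₀ = (ln z₁ − r·ln z₂)/(1 − r)
ln z₀ = (3.66612 − 0.67541×5.75890) / 0.32459 = -0.6886
z₀ = exp(-0.6886) = 0.5023 ft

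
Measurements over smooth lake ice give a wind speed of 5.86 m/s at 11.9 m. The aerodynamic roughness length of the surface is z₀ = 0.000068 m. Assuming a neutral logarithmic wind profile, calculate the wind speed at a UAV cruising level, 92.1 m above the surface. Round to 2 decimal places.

Log law: V(z) ∝ ln(z/z₀), so V₂/V₁ = ln(z₂/z₀) / ln(z₁/z₀).
ln(92.1/0.000068) = 14.1189, ln(11.9/0.000068) = 12.0725
V₂ = 5.86 × 14.1189/12.0725 = 5.86 × 1.1695 = 6.8533 m/s

6.85 m/s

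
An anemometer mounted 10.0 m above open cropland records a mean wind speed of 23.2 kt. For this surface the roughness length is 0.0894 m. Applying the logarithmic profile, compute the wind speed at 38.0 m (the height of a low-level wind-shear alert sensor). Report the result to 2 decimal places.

Log law: V(z) ∝ ln(z/z₀), so V₂/V₁ = ln(z₂/z₀) / ln(z₁/z₀).
ln(38.0/0.0894) = 6.0522, ln(10.0/0.0894) = 4.7172
V₂ = 23.2 × 6.0522/4.7172 = 23.2 × 1.2830 = 29.7657 kt

29.77 kt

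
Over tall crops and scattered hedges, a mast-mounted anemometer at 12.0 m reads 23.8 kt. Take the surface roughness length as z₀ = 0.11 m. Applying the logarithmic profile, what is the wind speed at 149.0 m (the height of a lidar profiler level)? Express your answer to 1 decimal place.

36.6 kt

Log law: V(z) ∝ ln(z/z₀), so V₂/V₁ = ln(z₂/z₀) / ln(z₁/z₀).
ln(149.0/0.11) = 7.2112, ln(12.0/0.11) = 4.6922
V₂ = 23.8 × 7.2112/4.6922 = 23.8 × 1.5369 = 36.5772 kt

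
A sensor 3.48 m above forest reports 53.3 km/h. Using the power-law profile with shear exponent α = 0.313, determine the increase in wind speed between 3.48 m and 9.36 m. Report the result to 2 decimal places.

19.35 km/h

Power law: V₂ = V₁ · (z₂/z₁)^α = 53.3 × (2.6897)^0.313 = 72.6478 km/h
ΔV = 72.6478 − 53.3 = 19.3478 km/h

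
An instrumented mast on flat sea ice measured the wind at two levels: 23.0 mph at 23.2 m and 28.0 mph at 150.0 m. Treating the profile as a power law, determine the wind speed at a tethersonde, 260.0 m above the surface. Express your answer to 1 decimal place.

First find α: α = ln(V₂/V₁)/ln(z₂/z₁) = ln(28.0/23.0)/ln(150.0/23.2) = 0.19671/1.86648 = 0.1054
Extrapolate from 150.0 m to 260.0 m: V₃ = 28.0 × (260.0/150.0)^0.1054 = 28.0 × 1.0597 = 29.6711 mph

29.7 mph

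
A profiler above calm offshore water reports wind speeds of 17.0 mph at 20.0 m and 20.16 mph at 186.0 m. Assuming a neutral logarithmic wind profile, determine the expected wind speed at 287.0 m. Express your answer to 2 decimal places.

20.77 mph

Log law: V ∝ ln(z/z₀). From the pair, with r = V₁/V₂ = 0.84325,
ln z₀ = (ln z₁ − r·ln z₂)/(1 − r) = (2.9957 − 0.84325×5.2257)/0.15675 = -9.0012 → z₀ = 0.0001233 m
V₃ = V₁ · ln(z₃/z₀)/ln(z₁/z₀) = 17.0 × 14.6607/11.9969 = 20.7746 mph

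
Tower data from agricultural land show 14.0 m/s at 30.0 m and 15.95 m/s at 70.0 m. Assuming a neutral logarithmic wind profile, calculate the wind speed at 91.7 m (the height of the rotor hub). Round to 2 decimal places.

16.57 m/s

Log law: V ∝ ln(z/z₀). From the pair, with r = V₁/V₂ = 0.87774,
ln z₀ = (ln z₁ − r·ln z₂)/(1 − r) = (3.4012 − 0.87774×4.2485)/0.12226 = -2.6820 → z₀ = 0.06843 m
V₃ = V₁ · ln(z₃/z₀)/ln(z₁/z₀) = 14.0 × 7.2005/6.0832 = 16.5714 m/s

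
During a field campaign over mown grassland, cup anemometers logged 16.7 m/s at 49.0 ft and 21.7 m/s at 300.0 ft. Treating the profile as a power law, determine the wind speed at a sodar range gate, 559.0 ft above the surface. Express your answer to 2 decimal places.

First find α: α = ln(V₂/V₁)/ln(z₂/z₁) = ln(21.7/16.7)/ln(300.0/49.0) = 0.26190/1.81196 = 0.1445
Extrapolate from 300.0 ft to 559.0 ft: V₃ = 21.7 × (559.0/300.0)^0.1445 = 21.7 × 1.0941 = 23.7426 m/s

23.74 m/s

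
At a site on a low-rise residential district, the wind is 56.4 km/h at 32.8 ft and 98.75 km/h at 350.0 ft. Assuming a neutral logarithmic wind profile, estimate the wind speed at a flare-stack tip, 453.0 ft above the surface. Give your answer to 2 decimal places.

103.36 km/h

Log law: V ∝ ln(z/z₀). From the pair, with r = V₁/V₂ = 0.57114,
ln z₀ = (ln z₁ − r·ln z₂)/(1 − r) = (3.4904 − 0.57114×5.8579)/0.42886 = 0.3375 → z₀ = 1.401 ft
V₃ = V₁ · ln(z₃/z₀)/ln(z₁/z₀) = 56.4 × 5.7784/3.1529 = 103.3644 km/h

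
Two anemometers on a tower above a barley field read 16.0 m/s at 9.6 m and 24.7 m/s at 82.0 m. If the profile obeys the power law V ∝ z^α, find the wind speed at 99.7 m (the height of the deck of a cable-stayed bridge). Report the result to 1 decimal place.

First find α: α = ln(V₂/V₁)/ln(z₂/z₁) = ln(24.7/16.0)/ln(82.0/9.6) = 0.43421/2.14496 = 0.2024
Extrapolate from 82.0 m to 99.7 m: V₃ = 24.7 × (99.7/82.0)^0.2024 = 24.7 × 1.0404 = 25.6969 m/s

25.7 m/s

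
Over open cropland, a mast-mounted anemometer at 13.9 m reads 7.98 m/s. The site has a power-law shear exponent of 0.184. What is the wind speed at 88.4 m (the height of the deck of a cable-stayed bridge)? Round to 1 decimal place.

11.2 m/s

Power-law profile: V₂ = V₁ · (z₂/z₁)^α
V₂ = 7.98 × (88.4/13.9)^0.184 = 7.98 × (6.3597)^0.184
    = 7.98 × 1.4055 = 11.2159 m/s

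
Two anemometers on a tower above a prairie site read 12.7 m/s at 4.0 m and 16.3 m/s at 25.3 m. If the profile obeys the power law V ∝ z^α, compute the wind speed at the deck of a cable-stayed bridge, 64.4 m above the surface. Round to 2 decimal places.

First find α: α = ln(V₂/V₁)/ln(z₂/z₁) = ln(16.3/12.7)/ln(25.3/4.0) = 0.24956/1.84451 = 0.1353
Extrapolate from 25.3 m to 64.4 m: V₃ = 16.3 × (64.4/25.3)^0.1353 = 16.3 × 1.1348 = 18.4964 m/s

18.50 m/s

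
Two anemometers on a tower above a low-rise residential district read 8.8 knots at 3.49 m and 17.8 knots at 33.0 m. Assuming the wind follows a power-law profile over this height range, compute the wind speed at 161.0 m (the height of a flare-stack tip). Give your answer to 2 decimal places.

First find α: α = ln(V₂/V₁)/ln(z₂/z₁) = ln(17.8/8.8)/ln(33.0/3.49) = 0.70445/2.24661 = 0.3136
Extrapolate from 33.0 m to 161.0 m: V₃ = 17.8 × (161.0/33.0)^0.3136 = 17.8 × 1.6437 = 29.2582 knots

29.26 knots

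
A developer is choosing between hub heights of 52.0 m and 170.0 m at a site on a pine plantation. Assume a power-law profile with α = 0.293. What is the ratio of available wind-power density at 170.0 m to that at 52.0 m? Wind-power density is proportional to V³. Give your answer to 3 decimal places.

Speed ratio: V_B/V_A = (z_B/z_A)^α = (170.0/52.0)^0.293 = (3.2692)^0.293 = 1.41492
Power-density ratio: P_B/P_A = (V_B/V_A)³ = (1.41492)³ = 2.83268

2.833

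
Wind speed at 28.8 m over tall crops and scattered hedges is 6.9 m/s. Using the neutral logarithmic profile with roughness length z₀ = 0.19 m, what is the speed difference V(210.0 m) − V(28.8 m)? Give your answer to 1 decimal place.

Log law: V₂ = V₁ · ln(z₂/z₀)/ln(z₁/z₀) = 6.9 × 7.0078/5.0211 = 9.6302 m/s
ΔV = 9.6302 − 6.9 = 2.7302 m/s

2.7 m/s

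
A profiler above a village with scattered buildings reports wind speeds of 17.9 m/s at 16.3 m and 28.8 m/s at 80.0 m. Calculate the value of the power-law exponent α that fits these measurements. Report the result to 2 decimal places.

α ≈ 0.30

Power law: V₂/V₁ = (z₂/z₁)^α ⇒ α = ln(V₂/V₁) / ln(z₂/z₁)
α = ln(28.8/17.9) / ln(80.0/16.3) = ln(1.6089) / ln(4.9080)
  = 0.47557 / 1.59086 = 0.29894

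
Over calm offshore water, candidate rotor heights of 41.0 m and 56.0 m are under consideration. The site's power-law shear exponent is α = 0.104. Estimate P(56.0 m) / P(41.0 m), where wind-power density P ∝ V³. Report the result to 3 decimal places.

Speed ratio: V_B/V_A = (z_B/z_A)^α = (56.0/41.0)^0.104 = (1.3659)^0.104 = 1.03296
Power-density ratio: P_B/P_A = (V_B/V_A)³ = (1.03296)³ = 1.10216

1.102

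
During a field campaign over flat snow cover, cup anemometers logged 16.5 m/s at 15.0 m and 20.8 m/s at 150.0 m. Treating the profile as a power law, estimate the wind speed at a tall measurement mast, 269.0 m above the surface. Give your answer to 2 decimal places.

22.06 m/s

First find α: α = ln(V₂/V₁)/ln(z₂/z₁) = ln(20.8/16.5)/ln(150.0/15.0) = 0.23159/2.30259 = 0.1006
Extrapolate from 150.0 m to 269.0 m: V₃ = 20.8 × (269.0/150.0)^0.1006 = 20.8 × 1.0605 = 22.0585 m/s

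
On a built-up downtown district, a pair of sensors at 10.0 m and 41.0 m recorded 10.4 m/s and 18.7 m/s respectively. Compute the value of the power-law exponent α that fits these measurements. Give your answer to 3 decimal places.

α ≈ 0.416

Power law: V₂/V₁ = (z₂/z₁)^α ⇒ α = ln(V₂/V₁) / ln(z₂/z₁)
α = ln(18.7/10.4) / ln(41.0/10.0) = ln(1.7981) / ln(4.1000)
  = 0.58672 / 1.41099 = 0.41582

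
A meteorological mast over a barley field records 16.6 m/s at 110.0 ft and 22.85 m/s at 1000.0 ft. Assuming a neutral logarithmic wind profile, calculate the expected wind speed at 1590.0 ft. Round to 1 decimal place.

24.2 m/s

Log law: V ∝ ln(z/z₀). From the pair, with r = V₁/V₂ = 0.72648,
ln z₀ = (ln z₁ − r·ln z₂)/(1 − r) = (4.7005 − 0.72648×6.9078)/0.27352 = -1.1620 → z₀ = 0.3128 ft
V₃ = V₁ · ln(z₃/z₀)/ln(z₁/z₀) = 16.6 × 8.5335/5.8625 = 24.1631 m/s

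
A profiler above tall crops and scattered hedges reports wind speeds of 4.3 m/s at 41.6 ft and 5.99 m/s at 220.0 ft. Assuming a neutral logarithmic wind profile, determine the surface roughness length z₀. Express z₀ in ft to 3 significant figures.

Log law: V(z) ∝ ln(z/z₀). With r = V₁/V₂ = 4.3/5.99 = 0.71786,
r · ln(z₂/z₀) = ln(z₁/z₀) ⇒ ln z₀ = (ln z₁ − r·ln z₂)/(1 − r)
ln z₀ = (3.72810 − 0.71786×5.39363) / 0.28214 = -0.5096
z₀ = exp(-0.5096) = 0.6007 ft

z₀ ≈ 0.601 ft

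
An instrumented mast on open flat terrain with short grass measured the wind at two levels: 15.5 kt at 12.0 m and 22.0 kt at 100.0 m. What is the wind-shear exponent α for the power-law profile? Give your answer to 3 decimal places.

Power law: V₂/V₁ = (z₂/z₁)^α ⇒ α = ln(V₂/V₁) / ln(z₂/z₁)
α = ln(22.0/15.5) / ln(100.0/12.0) = ln(1.4194) / ln(8.3333)
  = 0.35020 / 2.12026 = 0.16517

α ≈ 0.165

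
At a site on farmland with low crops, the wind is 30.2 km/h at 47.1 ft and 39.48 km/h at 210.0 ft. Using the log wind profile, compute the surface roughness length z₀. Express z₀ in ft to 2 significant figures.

Log law: V(z) ∝ ln(z/z₀). With r = V₁/V₂ = 30.2/39.48 = 0.76494,
r · ln(z₂/z₀) = ln(z₁/z₀) ⇒ ln z₀ = (ln z₁ − r·ln z₂)/(1 − r)
ln z₀ = (3.85227 − 0.76494×5.34711) / 0.23506 = -1.0124
z₀ = exp(-1.0124) = 0.3634 ft

z₀ ≈ 0.36 ft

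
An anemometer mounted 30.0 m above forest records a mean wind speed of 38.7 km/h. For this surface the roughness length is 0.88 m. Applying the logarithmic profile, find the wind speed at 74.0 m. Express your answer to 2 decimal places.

48.60 km/h

Log law: V(z) ∝ ln(z/z₀), so V₂/V₁ = ln(z₂/z₀) / ln(z₁/z₀).
ln(74.0/0.88) = 4.4319, ln(30.0/0.88) = 3.5290
V₂ = 38.7 × 4.4319/3.5290 = 38.7 × 1.2558 = 48.6010 km/h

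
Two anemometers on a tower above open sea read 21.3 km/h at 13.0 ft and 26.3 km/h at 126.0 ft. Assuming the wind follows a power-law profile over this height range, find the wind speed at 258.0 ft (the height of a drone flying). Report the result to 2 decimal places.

28.11 km/h

First find α: α = ln(V₂/V₁)/ln(z₂/z₁) = ln(26.3/21.3)/ln(126.0/13.0) = 0.21086/2.27133 = 0.0928
Extrapolate from 126.0 ft to 258.0 ft: V₃ = 26.3 × (258.0/126.0)^0.0928 = 26.3 × 1.0688 = 28.1094 km/h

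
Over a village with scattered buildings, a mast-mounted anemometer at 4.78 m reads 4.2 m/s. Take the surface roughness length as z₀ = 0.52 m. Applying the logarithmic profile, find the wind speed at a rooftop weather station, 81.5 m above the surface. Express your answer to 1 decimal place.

9.6 m/s

Log law: V(z) ∝ ln(z/z₀), so V₂/V₁ = ln(z₂/z₀) / ln(z₁/z₀).
ln(81.5/0.52) = 5.0545, ln(4.78/0.52) = 2.2184
V₂ = 4.2 × 5.0545/2.2184 = 4.2 × 2.2785 = 9.5697 m/s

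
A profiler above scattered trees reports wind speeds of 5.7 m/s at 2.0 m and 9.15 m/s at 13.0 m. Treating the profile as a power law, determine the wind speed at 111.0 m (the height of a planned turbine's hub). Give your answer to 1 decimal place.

15.7 m/s

First find α: α = ln(V₂/V₁)/ln(z₂/z₁) = ln(9.15/5.7)/ln(13.0/2.0) = 0.47329/1.87180 = 0.2529
Extrapolate from 13.0 m to 111.0 m: V₃ = 9.15 × (111.0/13.0)^0.2529 = 9.15 × 1.7199 = 15.7370 m/s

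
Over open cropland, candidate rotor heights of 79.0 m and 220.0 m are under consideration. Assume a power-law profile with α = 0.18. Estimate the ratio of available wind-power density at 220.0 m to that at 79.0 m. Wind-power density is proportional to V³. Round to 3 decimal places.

1.739

Speed ratio: V_B/V_A = (z_B/z_A)^α = (220.0/79.0)^0.18 = (2.7848)^0.18 = 1.20244
Power-density ratio: P_B/P_A = (V_B/V_A)³ = (1.20244)³ = 1.73856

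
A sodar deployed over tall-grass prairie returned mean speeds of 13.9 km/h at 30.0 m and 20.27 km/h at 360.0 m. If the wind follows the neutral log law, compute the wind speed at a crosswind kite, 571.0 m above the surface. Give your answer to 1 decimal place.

Log law: V ∝ ln(z/z₀). From the pair, with r = V₁/V₂ = 0.68574,
ln z₀ = (ln z₁ − r·ln z₂)/(1 − r) = (3.4012 − 0.68574×5.8861)/0.31426 = -2.0211 → z₀ = 0.1325 m
V₃ = V₁ · ln(z₃/z₀)/ln(z₁/z₀) = 13.9 × 8.3685/5.4223 = 21.4525 km/h

21.5 km/h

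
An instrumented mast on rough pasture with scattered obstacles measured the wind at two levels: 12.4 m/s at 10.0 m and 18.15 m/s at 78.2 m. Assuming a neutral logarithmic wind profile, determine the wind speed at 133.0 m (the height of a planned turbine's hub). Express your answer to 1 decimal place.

Log law: V ∝ ln(z/z₀). From the pair, with r = V₁/V₂ = 0.68320,
ln z₀ = (ln z₁ − r·ln z₂)/(1 − r) = (2.3026 − 0.68320×4.3593)/0.31680 = -2.1327 → z₀ = 0.1185 m
V₃ = V₁ · ln(z₃/z₀)/ln(z₁/z₀) = 12.4 × 7.0230/4.4353 = 19.6348 m/s

19.6 m/s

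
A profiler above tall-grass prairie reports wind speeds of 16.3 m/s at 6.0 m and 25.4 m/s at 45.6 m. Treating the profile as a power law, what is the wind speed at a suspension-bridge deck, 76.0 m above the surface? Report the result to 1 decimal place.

28.4 m/s

First find α: α = ln(V₂/V₁)/ln(z₂/z₁) = ln(25.4/16.3)/ln(45.6/6.0) = 0.44358/2.02815 = 0.2187
Extrapolate from 45.6 m to 76.0 m: V₃ = 25.4 × (76.0/45.6)^0.2187 = 25.4 × 1.1182 = 28.4024 m/s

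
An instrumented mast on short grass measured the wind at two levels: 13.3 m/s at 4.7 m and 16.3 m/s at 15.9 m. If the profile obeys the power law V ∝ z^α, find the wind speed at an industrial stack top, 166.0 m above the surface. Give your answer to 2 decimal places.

First find α: α = ln(V₂/V₁)/ln(z₂/z₁) = ln(16.3/13.3)/ln(15.9/4.7) = 0.20340/1.21876 = 0.1669
Extrapolate from 15.9 m to 166.0 m: V₃ = 16.3 × (166.0/15.9)^0.1669 = 16.3 × 1.4792 = 24.1103 m/s

24.11 m/s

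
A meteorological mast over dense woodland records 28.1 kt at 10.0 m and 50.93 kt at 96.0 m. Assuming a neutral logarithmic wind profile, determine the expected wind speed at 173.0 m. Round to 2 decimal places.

Log law: V ∝ ln(z/z₀). From the pair, with r = V₁/V₂ = 0.55174,
ln z₀ = (ln z₁ − r·ln z₂)/(1 − r) = (2.3026 − 0.55174×4.5643)/0.44826 = -0.4813 → z₀ = 0.6180 m
V₃ = V₁ · ln(z₃/z₀)/ln(z₁/z₀) = 28.1 × 5.6346/2.7839 = 56.8747 kt

56.87 kt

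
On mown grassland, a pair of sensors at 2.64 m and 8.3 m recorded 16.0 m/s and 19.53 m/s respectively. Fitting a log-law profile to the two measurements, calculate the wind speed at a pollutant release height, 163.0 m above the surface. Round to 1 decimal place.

Log law: V ∝ ln(z/z₀). From the pair, with r = V₁/V₂ = 0.81925,
ln z₀ = (ln z₁ − r·ln z₂)/(1 − r) = (0.9708 − 0.81925×2.1163)/0.18075 = -4.2212 → z₀ = 0.01468 m
V₃ = V₁ · ln(z₃/z₀)/ln(z₁/z₀) = 16.0 × 9.3149/5.1920 = 28.7057 m/s

28.7 m/s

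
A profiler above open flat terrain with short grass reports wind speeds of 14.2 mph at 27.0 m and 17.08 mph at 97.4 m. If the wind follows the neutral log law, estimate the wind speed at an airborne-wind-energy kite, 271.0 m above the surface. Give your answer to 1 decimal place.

Log law: V ∝ ln(z/z₀). From the pair, with r = V₁/V₂ = 0.83138,
ln z₀ = (ln z₁ − r·ln z₂)/(1 − r) = (3.2958 − 0.83138×4.5788)/0.16862 = -3.0300 → z₀ = 0.04831 m
V₃ = V₁ · ln(z₃/z₀)/ln(z₁/z₀) = 14.2 × 8.6321/6.3259 = 19.3770 mph

19.4 mph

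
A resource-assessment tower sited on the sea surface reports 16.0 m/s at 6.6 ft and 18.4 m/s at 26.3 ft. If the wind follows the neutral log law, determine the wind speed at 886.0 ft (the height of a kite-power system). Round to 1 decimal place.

Log law: V ∝ ln(z/z₀). From the pair, with r = V₁/V₂ = 0.86957,
ln z₀ = (ln z₁ − r·ln z₂)/(1 − r) = (1.8871 − 0.86957×3.2696)/0.13043 = -7.3296 → z₀ = 0.0006558 ft
V₃ = V₁ · ln(z₃/z₀)/ln(z₁/z₀) = 16.0 × 14.1163/9.2167 = 24.5057 m/s

24.5 m/s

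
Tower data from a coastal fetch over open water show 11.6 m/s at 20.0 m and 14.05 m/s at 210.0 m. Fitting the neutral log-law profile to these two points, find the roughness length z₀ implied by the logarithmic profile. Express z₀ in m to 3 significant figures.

Log law: V(z) ∝ ln(z/z₀). With r = V₁/V₂ = 11.6/14.05 = 0.82562,
r · ln(z₂/z₀) = ln(z₁/z₀) ⇒ ln z₀ = (ln z₁ − r·ln z₂)/(1 − r)
ln z₀ = (2.99573 − 0.82562×5.34711) / 0.17438 = -8.1373
z₀ = exp(-8.1373) = 0.0002924 m

z₀ ≈ 0.000292 m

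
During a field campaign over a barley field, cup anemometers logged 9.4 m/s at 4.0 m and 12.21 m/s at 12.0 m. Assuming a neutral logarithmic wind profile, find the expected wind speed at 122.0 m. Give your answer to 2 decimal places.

Log law: V ∝ ln(z/z₀). From the pair, with r = V₁/V₂ = 0.76986,
ln z₀ = (ln z₁ − r·ln z₂)/(1 − r) = (1.3863 − 0.76986×2.4849)/0.23014 = -2.2888 → z₀ = 0.1014 m
V₃ = V₁ · ln(z₃/z₀)/ln(z₁/z₀) = 9.4 × 7.0928/3.6751 = 18.1418 m/s

18.14 m/s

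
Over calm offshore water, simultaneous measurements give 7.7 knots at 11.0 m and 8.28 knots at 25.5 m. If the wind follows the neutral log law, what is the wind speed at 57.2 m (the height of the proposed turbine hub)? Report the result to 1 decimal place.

8.8 knots

Log law: V ∝ ln(z/z₀). From the pair, with r = V₁/V₂ = 0.92995,
ln z₀ = (ln z₁ − r·ln z₂)/(1 − r) = (2.3979 − 0.92995×3.2387)/0.07005 = -8.7642 → z₀ = 0.0001562 m
V₃ = V₁ · ln(z₃/z₀)/ln(z₁/z₀) = 7.7 × 12.8108/11.1621 = 8.8373 knots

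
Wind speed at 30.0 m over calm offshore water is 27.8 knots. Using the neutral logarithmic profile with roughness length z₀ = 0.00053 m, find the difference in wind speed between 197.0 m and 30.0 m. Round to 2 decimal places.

4.78 knots

Log law: V₂ = V₁ · ln(z₂/z₀)/ln(z₁/z₀) = 27.8 × 12.8258/10.9438 = 32.5808 knots
ΔV = 32.5808 − 27.8 = 4.7808 knots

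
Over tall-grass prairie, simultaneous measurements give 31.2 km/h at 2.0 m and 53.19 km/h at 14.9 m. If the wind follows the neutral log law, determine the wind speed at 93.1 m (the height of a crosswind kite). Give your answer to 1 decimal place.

73.3 km/h

Log law: V ∝ ln(z/z₀). From the pair, with r = V₁/V₂ = 0.58658,
ln z₀ = (ln z₁ − r·ln z₂)/(1 − r) = (0.6931 − 0.58658×2.7014)/0.41342 = -2.1562 → z₀ = 0.1158 m
V₃ = V₁ · ln(z₃/z₀)/ln(z₁/z₀) = 31.2 × 6.6898/2.8493 = 73.2539 km/h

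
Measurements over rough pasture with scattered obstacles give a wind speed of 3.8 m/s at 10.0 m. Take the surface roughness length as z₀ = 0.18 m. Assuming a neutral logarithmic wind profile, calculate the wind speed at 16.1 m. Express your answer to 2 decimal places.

Log law: V(z) ∝ ln(z/z₀), so V₂/V₁ = ln(z₂/z₀) / ln(z₁/z₀).
ln(16.1/0.18) = 4.4936, ln(10.0/0.18) = 4.0174
V₂ = 3.8 × 4.4936/4.0174 = 3.8 × 1.1185 = 4.2505 m/s

4.25 m/s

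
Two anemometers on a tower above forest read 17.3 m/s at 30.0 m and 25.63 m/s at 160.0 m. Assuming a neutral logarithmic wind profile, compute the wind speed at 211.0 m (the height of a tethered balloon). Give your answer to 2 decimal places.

Log law: V ∝ ln(z/z₀). From the pair, with r = V₁/V₂ = 0.67499,
ln z₀ = (ln z₁ − r·ln z₂)/(1 − r) = (3.4012 − 0.67499×5.0752)/0.32501 = -0.0754 → z₀ = 0.9274 m
V₃ = V₁ · ln(z₃/z₀)/ln(z₁/z₀) = 17.3 × 5.4272/3.4766 = 27.0068 m/s

27.01 m/s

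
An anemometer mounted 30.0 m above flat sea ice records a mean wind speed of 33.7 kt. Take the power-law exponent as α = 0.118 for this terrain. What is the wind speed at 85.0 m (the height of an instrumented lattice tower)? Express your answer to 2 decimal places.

Power-law profile: V₂ = V₁ · (z₂/z₁)^α
V₂ = 33.7 × (85.0/30.0)^0.118 = 33.7 × (2.8333)^0.118
    = 33.7 × 1.1308 = 38.1067 kt

38.11 kt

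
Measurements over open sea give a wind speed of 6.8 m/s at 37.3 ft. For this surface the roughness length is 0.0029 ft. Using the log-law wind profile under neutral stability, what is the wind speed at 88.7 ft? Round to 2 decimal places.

7.42 m/s

Log law: V(z) ∝ ln(z/z₀), so V₂/V₁ = ln(z₂/z₀) / ln(z₁/z₀).
ln(88.7/0.0029) = 10.3283, ln(37.3/0.0029) = 9.4620
V₂ = 6.8 × 10.3283/9.4620 = 6.8 × 1.0916 = 7.4226 m/s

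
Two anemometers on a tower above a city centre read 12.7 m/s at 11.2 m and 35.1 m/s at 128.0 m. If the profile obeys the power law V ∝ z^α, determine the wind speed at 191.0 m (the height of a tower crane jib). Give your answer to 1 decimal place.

First find α: α = ln(V₂/V₁)/ln(z₂/z₁) = ln(35.1/12.7)/ln(128.0/11.2) = 1.01660/2.43612 = 0.4173
Extrapolate from 128.0 m to 191.0 m: V₃ = 35.1 × (191.0/128.0)^0.4173 = 35.1 × 1.1818 = 41.4805 m/s

41.5 m/s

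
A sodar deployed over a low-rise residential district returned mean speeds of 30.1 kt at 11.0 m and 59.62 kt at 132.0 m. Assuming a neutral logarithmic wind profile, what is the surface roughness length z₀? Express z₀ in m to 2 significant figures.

Log law: V(z) ∝ ln(z/z₀). With r = V₁/V₂ = 30.1/59.62 = 0.50486,
r · ln(z₂/z₀) = ln(z₁/z₀) ⇒ ln z₀ = (ln z₁ − r·ln z₂)/(1 − r)
ln z₀ = (2.39790 − 0.50486×4.88280) / 0.49514 = -0.1358
z₀ = exp(-0.1358) = 0.8730 m

z₀ ≈ 0.87 m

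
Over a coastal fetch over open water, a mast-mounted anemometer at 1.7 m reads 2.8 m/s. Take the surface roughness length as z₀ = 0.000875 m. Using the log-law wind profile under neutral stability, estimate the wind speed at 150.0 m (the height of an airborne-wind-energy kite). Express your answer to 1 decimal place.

Log law: V(z) ∝ ln(z/z₀), so V₂/V₁ = ln(z₂/z₀) / ln(z₁/z₀).
ln(150.0/0.000875) = 12.0519, ln(1.7/0.000875) = 7.5719
V₂ = 2.8 × 12.0519/7.5719 = 2.8 × 1.5917 = 4.4567 m/s

4.5 m/s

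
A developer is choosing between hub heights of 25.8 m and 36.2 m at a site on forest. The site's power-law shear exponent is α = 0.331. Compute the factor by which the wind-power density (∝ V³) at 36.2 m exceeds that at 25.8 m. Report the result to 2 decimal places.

Speed ratio: V_B/V_A = (z_B/z_A)^α = (36.2/25.8)^0.331 = (1.4031)^0.331 = 1.11863
Power-density ratio: P_B/P_A = (V_B/V_A)³ = (1.11863)³ = 1.39978

1.40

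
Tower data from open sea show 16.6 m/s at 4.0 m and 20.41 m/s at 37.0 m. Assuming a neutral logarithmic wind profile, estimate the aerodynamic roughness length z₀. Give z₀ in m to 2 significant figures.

Log law: V(z) ∝ ln(z/z₀). With r = V₁/V₂ = 16.6/20.41 = 0.81333,
r · ln(z₂/z₀) = ln(z₁/z₀) ⇒ ln z₀ = (ln z₁ − r·ln z₂)/(1 − r)
ln z₀ = (1.38629 − 0.81333×3.61092) / 0.18667 = -8.3063
z₀ = exp(-8.3063) = 0.0002470 m

z₀ ≈ 0.00025 m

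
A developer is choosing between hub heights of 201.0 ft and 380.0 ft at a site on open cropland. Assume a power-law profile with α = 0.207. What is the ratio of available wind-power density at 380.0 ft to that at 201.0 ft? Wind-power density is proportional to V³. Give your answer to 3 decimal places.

1.485

Speed ratio: V_B/V_A = (z_B/z_A)^α = (380.0/201.0)^0.207 = (1.8905)^0.207 = 1.14092
Power-density ratio: P_B/P_A = (V_B/V_A)³ = (1.14092)³ = 1.48512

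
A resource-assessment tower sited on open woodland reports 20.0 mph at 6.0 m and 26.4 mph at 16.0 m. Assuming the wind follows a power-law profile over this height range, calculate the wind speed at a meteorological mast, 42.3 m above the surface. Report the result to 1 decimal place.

First find α: α = ln(V₂/V₁)/ln(z₂/z₁) = ln(26.4/20.0)/ln(16.0/6.0) = 0.27763/0.98083 = 0.2831
Extrapolate from 16.0 m to 42.3 m: V₃ = 26.4 × (42.3/16.0)^0.2831 = 26.4 × 1.3168 = 34.7630 mph

34.8 mph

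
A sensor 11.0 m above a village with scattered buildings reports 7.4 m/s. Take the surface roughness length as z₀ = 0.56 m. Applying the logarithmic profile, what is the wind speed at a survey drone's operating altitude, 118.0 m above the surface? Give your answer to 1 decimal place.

Log law: V(z) ∝ ln(z/z₀), so V₂/V₁ = ln(z₂/z₀) / ln(z₁/z₀).
ln(118.0/0.56) = 5.3505, ln(11.0/0.56) = 2.9777
V₂ = 7.4 × 5.3505/2.9777 = 7.4 × 1.7968 = 13.2967 m/s

13.3 m/s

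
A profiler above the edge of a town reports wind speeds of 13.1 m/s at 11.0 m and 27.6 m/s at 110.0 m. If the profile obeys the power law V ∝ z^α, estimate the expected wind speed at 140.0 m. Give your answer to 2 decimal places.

First find α: α = ln(V₂/V₁)/ln(z₂/z₁) = ln(27.6/13.1)/ln(110.0/11.0) = 0.74520/2.30259 = 0.3236
Extrapolate from 110.0 m to 140.0 m: V₃ = 27.6 × (140.0/110.0)^0.3236 = 27.6 × 1.0812 = 29.8405 m/s

29.84 m/s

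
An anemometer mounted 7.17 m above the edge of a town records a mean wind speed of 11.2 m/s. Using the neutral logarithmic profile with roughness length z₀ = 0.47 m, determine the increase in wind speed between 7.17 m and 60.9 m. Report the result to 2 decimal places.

Log law: V₂ = V₁ · ln(z₂/z₀)/ln(z₁/z₀) = 11.2 × 4.8643/2.7249 = 19.9931 m/s
ΔV = 19.9931 − 11.2 = 8.7931 m/s

8.79 m/s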